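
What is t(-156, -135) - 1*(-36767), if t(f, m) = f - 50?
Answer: 36561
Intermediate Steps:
t(f, m) = -50 + f
t(-156, -135) - 1*(-36767) = (-50 - 156) - 1*(-36767) = -206 + 36767 = 36561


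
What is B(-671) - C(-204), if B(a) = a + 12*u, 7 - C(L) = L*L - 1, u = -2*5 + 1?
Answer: 40829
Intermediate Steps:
u = -9 (u = -10 + 1 = -9)
C(L) = 8 - L**2 (C(L) = 7 - (L*L - 1) = 7 - (L**2 - 1) = 7 - (-1 + L**2) = 7 + (1 - L**2) = 8 - L**2)
B(a) = -108 + a (B(a) = a + 12*(-9) = a - 108 = -108 + a)
B(-671) - C(-204) = (-108 - 671) - (8 - 1*(-204)**2) = -779 - (8 - 1*41616) = -779 - (8 - 41616) = -779 - 1*(-41608) = -779 + 41608 = 40829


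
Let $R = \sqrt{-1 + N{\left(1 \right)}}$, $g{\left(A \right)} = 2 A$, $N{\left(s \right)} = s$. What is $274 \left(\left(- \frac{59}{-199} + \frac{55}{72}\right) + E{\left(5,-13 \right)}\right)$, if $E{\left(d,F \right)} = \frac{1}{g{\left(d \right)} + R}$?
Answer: $\frac{11388673}{35820} \approx 317.94$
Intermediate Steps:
$R = 0$ ($R = \sqrt{-1 + 1} = \sqrt{0} = 0$)
$E{\left(d,F \right)} = \frac{1}{2 d}$ ($E{\left(d,F \right)} = \frac{1}{2 d + 0} = \frac{1}{2 d}$)
$274 \left(\left(- \frac{59}{-199} + \frac{55}{72}\right) + E{\left(5,-13 \right)}\right) = 274 \left(\left(- \frac{59}{-199} + \frac{55}{72}\right) + \frac{1}{2 \cdot 5}\right) = 274 \left(\left(\left(-59\right) \left(- \frac{1}{199}\right) + 55 \cdot \frac{1}{72}\right) + \frac{1}{2} \cdot \frac{1}{5}\right) = 274 \left(\left(\frac{59}{199} + \frac{55}{72}\right) + \frac{1}{10}\right) = 274 \left(\frac{15193}{14328} + \frac{1}{10}\right) = 274 \cdot \frac{83129}{71640} = \frac{11388673}{35820}$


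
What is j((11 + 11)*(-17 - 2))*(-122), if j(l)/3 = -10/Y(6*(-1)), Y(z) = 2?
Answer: 1830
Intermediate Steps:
j(l) = -15 (j(l) = 3*(-10/2) = 3*(-10*1/2) = 3*(-5) = -15)
j((11 + 11)*(-17 - 2))*(-122) = -15*(-122) = 1830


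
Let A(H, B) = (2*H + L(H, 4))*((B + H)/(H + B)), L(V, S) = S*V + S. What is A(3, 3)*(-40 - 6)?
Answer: -1012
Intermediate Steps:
L(V, S) = S + S*V
A(H, B) = 4 + 6*H (A(H, B) = (2*H + 4*(1 + H))*((B + H)/(H + B)) = (2*H + (4 + 4*H))*((B + H)/(B + H)) = (4 + 6*H)*1 = 4 + 6*H)
A(3, 3)*(-40 - 6) = (4 + 6*3)*(-40 - 6) = (4 + 18)*(-46) = 22*(-46) = -1012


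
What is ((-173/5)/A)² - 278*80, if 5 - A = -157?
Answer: -14591634071/656100 ≈ -22240.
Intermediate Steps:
A = 162 (A = 5 - 1*(-157) = 5 + 157 = 162)
((-173/5)/A)² - 278*80 = (-173/5/162)² - 278*80 = (-173*⅕*(1/162))² - 22240 = (-173/5*1/162)² - 22240 = (-173/810)² - 22240 = 29929/656100 - 22240 = -14591634071/656100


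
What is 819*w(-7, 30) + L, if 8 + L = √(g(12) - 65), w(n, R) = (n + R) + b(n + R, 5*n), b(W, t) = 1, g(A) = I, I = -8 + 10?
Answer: 19648 + 3*I*√7 ≈ 19648.0 + 7.9373*I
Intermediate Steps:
I = 2
g(A) = 2
w(n, R) = 1 + R + n (w(n, R) = (n + R) + 1 = (R + n) + 1 = 1 + R + n)
L = -8 + 3*I*√7 (L = -8 + √(2 - 65) = -8 + √(-63) = -8 + 3*I*√7 ≈ -8.0 + 7.9373*I)
819*w(-7, 30) + L = 819*(1 + 30 - 7) + (-8 + 3*I*√7) = 819*24 + (-8 + 3*I*√7) = 19656 + (-8 + 3*I*√7) = 19648 + 3*I*√7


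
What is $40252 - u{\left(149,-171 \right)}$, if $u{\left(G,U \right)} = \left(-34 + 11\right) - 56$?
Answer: $40331$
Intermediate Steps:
$u{\left(G,U \right)} = -79$ ($u{\left(G,U \right)} = -23 - 56 = -79$)
$40252 - u{\left(149,-171 \right)} = 40252 - -79 = 40252 + 79 = 40331$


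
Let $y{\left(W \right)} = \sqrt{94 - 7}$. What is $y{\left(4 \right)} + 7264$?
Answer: $7264 + \sqrt{87} \approx 7273.3$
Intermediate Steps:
$y{\left(W \right)} = \sqrt{87}$
$y{\left(4 \right)} + 7264 = \sqrt{87} + 7264 = 7264 + \sqrt{87}$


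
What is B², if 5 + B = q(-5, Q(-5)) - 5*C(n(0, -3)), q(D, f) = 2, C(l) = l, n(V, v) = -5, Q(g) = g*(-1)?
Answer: 484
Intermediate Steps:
Q(g) = -g
B = 22 (B = -5 + (2 - 5*(-5)) = -5 + (2 + 25) = -5 + 27 = 22)
B² = 22² = 484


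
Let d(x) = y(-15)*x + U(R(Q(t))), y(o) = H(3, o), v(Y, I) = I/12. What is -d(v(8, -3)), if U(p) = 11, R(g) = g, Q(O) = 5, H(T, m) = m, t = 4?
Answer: -59/4 ≈ -14.750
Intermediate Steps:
v(Y, I) = I/12 (v(Y, I) = I*(1/12) = I/12)
y(o) = o
d(x) = 11 - 15*x (d(x) = -15*x + 11 = 11 - 15*x)
-d(v(8, -3)) = -(11 - 5*(-3)/4) = -(11 - 15*(-¼)) = -(11 + 15/4) = -1*59/4 = -59/4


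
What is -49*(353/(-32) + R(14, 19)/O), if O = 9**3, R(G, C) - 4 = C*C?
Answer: 12037193/23328 ≈ 516.00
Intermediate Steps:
R(G, C) = 4 + C**2 (R(G, C) = 4 + C*C = 4 + C**2)
O = 729
-49*(353/(-32) + R(14, 19)/O) = -49*(353/(-32) + (4 + 19**2)/729) = -49*(353*(-1/32) + (4 + 361)*(1/729)) = -49*(-353/32 + 365*(1/729)) = -49*(-353/32 + 365/729) = -49*(-245657/23328) = 12037193/23328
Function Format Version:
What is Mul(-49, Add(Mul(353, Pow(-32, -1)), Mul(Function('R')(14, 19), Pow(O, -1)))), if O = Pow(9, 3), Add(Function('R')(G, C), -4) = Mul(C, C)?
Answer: Rational(12037193, 23328) ≈ 516.00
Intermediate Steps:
Function('R')(G, C) = Add(4, Pow(C, 2)) (Function('R')(G, C) = Add(4, Mul(C, C)) = Add(4, Pow(C, 2)))
O = 729
Mul(-49, Add(Mul(353, Pow(-32, -1)), Mul(Function('R')(14, 19), Pow(O, -1)))) = Mul(-49, Add(Mul(353, Pow(-32, -1)), Mul(Add(4, Pow(19, 2)), Pow(729, -1)))) = Mul(-49, Add(Mul(353, Rational(-1, 32)), Mul(Add(4, 361), Rational(1, 729)))) = Mul(-49, Add(Rational(-353, 32), Mul(365, Rational(1, 729)))) = Mul(-49, Add(Rational(-353, 32), Rational(365, 729))) = Mul(-49, Rational(-245657, 23328)) = Rational(12037193, 23328)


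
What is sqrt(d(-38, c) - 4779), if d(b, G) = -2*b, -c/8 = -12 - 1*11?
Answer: I*sqrt(4703) ≈ 68.578*I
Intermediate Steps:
c = 184 (c = -8*(-12 - 1*11) = -8*(-12 - 11) = -8*(-23) = 184)
sqrt(d(-38, c) - 4779) = sqrt(-2*(-38) - 4779) = sqrt(76 - 4779) = sqrt(-4703) = I*sqrt(4703)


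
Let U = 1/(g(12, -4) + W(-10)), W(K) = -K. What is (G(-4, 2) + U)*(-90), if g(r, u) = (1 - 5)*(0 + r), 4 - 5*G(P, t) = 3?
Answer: -297/19 ≈ -15.632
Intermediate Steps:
G(P, t) = 1/5 (G(P, t) = 4/5 - 1/5*3 = 4/5 - 3/5 = 1/5)
g(r, u) = -4*r
U = -1/38 (U = 1/(-4*12 - 1*(-10)) = 1/(-48 + 10) = 1/(-38) = -1/38 ≈ -0.026316)
(G(-4, 2) + U)*(-90) = (1/5 - 1/38)*(-90) = (33/190)*(-90) = -297/19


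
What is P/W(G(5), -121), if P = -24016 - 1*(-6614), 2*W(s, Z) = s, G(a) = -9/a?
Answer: 174020/9 ≈ 19336.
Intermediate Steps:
W(s, Z) = s/2
P = -17402 (P = -24016 + 6614 = -17402)
P/W(G(5), -121) = -17402/((-9/5)/2) = -17402/((-9*1/5)/2) = -17402/((1/2)*(-9/5)) = -17402/(-9/10) = -17402*(-10/9) = 174020/9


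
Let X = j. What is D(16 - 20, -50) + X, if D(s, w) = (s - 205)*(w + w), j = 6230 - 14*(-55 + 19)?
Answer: 27634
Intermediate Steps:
j = 6734 (j = 6230 - 14*(-36) = 6230 - 1*(-504) = 6230 + 504 = 6734)
X = 6734
D(s, w) = 2*w*(-205 + s) (D(s, w) = (-205 + s)*(2*w) = 2*w*(-205 + s))
D(16 - 20, -50) + X = 2*(-50)*(-205 + (16 - 20)) + 6734 = 2*(-50)*(-205 - 4) + 6734 = 2*(-50)*(-209) + 6734 = 20900 + 6734 = 27634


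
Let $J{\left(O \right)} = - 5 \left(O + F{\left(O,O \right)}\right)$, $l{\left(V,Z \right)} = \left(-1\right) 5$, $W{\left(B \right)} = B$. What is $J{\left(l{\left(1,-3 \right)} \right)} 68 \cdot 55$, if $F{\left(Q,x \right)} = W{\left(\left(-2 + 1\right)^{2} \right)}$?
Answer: $74800$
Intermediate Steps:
$F{\left(Q,x \right)} = 1$ ($F{\left(Q,x \right)} = \left(-2 + 1\right)^{2} = \left(-1\right)^{2} = 1$)
$l{\left(V,Z \right)} = -5$
$J{\left(O \right)} = -5 - 5 O$ ($J{\left(O \right)} = - 5 \left(O + 1\right) = - 5 \left(1 + O\right) = -5 - 5 O$)
$J{\left(l{\left(1,-3 \right)} \right)} 68 \cdot 55 = \left(-5 - -25\right) 68 \cdot 55 = \left(-5 + 25\right) 68 \cdot 55 = 20 \cdot 68 \cdot 55 = 1360 \cdot 55 = 74800$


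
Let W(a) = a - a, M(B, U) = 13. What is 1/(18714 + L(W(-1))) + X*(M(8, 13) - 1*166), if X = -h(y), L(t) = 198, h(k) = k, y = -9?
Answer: -26041823/18912 ≈ -1377.0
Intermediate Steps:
W(a) = 0
X = 9 (X = -1*(-9) = 9)
1/(18714 + L(W(-1))) + X*(M(8, 13) - 1*166) = 1/(18714 + 198) + 9*(13 - 1*166) = 1/18912 + 9*(13 - 166) = 1/18912 + 9*(-153) = 1/18912 - 1377 = -26041823/18912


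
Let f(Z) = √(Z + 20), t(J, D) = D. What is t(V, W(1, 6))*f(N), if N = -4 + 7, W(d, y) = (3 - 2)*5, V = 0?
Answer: 5*√23 ≈ 23.979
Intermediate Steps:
W(d, y) = 5 (W(d, y) = 1*5 = 5)
N = 3
f(Z) = √(20 + Z)
t(V, W(1, 6))*f(N) = 5*√(20 + 3) = 5*√23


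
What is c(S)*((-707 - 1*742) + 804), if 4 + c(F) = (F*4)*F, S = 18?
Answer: -833340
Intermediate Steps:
c(F) = -4 + 4*F² (c(F) = -4 + (F*4)*F = -4 + (4*F)*F = -4 + 4*F²)
c(S)*((-707 - 1*742) + 804) = (-4 + 4*18²)*((-707 - 1*742) + 804) = (-4 + 4*324)*((-707 - 742) + 804) = (-4 + 1296)*(-1449 + 804) = 1292*(-645) = -833340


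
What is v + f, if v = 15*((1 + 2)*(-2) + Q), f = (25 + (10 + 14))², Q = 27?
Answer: 2716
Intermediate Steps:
f = 2401 (f = (25 + 24)² = 49² = 2401)
v = 315 (v = 15*((1 + 2)*(-2) + 27) = 15*(3*(-2) + 27) = 15*(-6 + 27) = 15*21 = 315)
v + f = 315 + 2401 = 2716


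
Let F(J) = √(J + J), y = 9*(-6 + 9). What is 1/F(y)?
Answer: √6/18 ≈ 0.13608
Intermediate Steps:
y = 27 (y = 9*3 = 27)
F(J) = √2*√J (F(J) = √(2*J) = √2*√J)
1/F(y) = 1/(√2*√27) = 1/(√2*(3*√3)) = 1/(3*√6) = √6/18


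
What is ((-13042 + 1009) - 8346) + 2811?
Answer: -17568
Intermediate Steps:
((-13042 + 1009) - 8346) + 2811 = (-12033 - 8346) + 2811 = -20379 + 2811 = -17568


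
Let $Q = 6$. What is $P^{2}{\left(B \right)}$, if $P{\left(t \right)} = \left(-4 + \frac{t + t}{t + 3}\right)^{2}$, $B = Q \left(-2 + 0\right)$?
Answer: $\frac{256}{81} \approx 3.1605$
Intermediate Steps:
$B = -12$ ($B = 6 \left(-2 + 0\right) = 6 \left(-2\right) = -12$)
$P{\left(t \right)} = \left(-4 + \frac{2 t}{3 + t}\right)^{2}$
$P^{2}{\left(B \right)} = \left(\frac{4 \left(6 - 12\right)^{2}}{\left(3 - 12\right)^{2}}\right)^{2} = \left(\frac{4 \left(-6\right)^{2}}{81}\right)^{2} = \left(4 \cdot \frac{1}{81} \cdot 36\right)^{2} = \left(\frac{16}{9}\right)^{2} = \frac{256}{81}$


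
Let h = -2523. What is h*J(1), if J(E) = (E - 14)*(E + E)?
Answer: 65598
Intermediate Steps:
J(E) = 2*E*(-14 + E) (J(E) = (-14 + E)*(2*E) = 2*E*(-14 + E))
h*J(1) = -5046*(-14 + 1) = -5046*(-13) = -2523*(-26) = 65598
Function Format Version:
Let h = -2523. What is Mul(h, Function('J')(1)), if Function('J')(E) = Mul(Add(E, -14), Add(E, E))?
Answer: 65598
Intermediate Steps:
Function('J')(E) = Mul(2, E, Add(-14, E)) (Function('J')(E) = Mul(Add(-14, E), Mul(2, E)) = Mul(2, E, Add(-14, E)))
Mul(h, Function('J')(1)) = Mul(-2523, Mul(2, 1, Add(-14, 1))) = Mul(-2523, Mul(2, 1, -13)) = Mul(-2523, -26) = 65598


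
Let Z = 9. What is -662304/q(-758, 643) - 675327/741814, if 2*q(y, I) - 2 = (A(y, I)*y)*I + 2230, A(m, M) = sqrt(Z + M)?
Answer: -6537217931863288257/7180967837322426442 + 80700748944*sqrt(163)/9680280821503 ≈ -0.80392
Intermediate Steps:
A(m, M) = sqrt(9 + M)
q(y, I) = 1116 + I*y*sqrt(9 + I)/2 (q(y, I) = 1 + ((sqrt(9 + I)*y)*I + 2230)/2 = 1 + ((y*sqrt(9 + I))*I + 2230)/2 = 1 + (I*y*sqrt(9 + I) + 2230)/2 = 1 + (2230 + I*y*sqrt(9 + I))/2 = 1 + (1115 + I*y*sqrt(9 + I)/2) = 1116 + I*y*sqrt(9 + I)/2)
-662304/q(-758, 643) - 675327/741814 = -662304/(1116 + (1/2)*643*(-758)*sqrt(9 + 643)) - 675327/741814 = -662304/(1116 + (1/2)*643*(-758)*sqrt(652)) - 675327*1/741814 = -662304/(1116 + (1/2)*643*(-758)*(2*sqrt(163))) - 675327/741814 = -662304/(1116 - 487394*sqrt(163)) - 675327/741814 = -675327/741814 - 662304/(1116 - 487394*sqrt(163))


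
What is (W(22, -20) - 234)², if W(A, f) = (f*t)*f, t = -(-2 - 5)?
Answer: 6584356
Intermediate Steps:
t = 7 (t = -1*(-7) = 7)
W(A, f) = 7*f² (W(A, f) = (f*7)*f = (7*f)*f = 7*f²)
(W(22, -20) - 234)² = (7*(-20)² - 234)² = (7*400 - 234)² = (2800 - 234)² = 2566² = 6584356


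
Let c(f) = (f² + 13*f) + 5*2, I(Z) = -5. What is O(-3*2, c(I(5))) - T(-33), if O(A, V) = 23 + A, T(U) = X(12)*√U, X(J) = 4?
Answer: 17 - 4*I*√33 ≈ 17.0 - 22.978*I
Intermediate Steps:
c(f) = 10 + f² + 13*f (c(f) = (f² + 13*f) + 10 = 10 + f² + 13*f)
T(U) = 4*√U
O(-3*2, c(I(5))) - T(-33) = (23 - 3*2) - 4*√(-33) = (23 - 6) - 4*I*√33 = 17 - 4*I*√33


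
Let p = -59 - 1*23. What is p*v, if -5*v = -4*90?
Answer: -5904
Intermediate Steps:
v = 72 (v = -(-4)*90/5 = -1/5*(-360) = 72)
p = -82 (p = -59 - 23 = -82)
p*v = -82*72 = -5904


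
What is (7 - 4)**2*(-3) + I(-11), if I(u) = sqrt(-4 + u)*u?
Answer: -27 - 11*I*sqrt(15) ≈ -27.0 - 42.603*I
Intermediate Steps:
I(u) = u*sqrt(-4 + u)
(7 - 4)**2*(-3) + I(-11) = (7 - 4)**2*(-3) - 11*sqrt(-4 - 11) = 3**2*(-3) - 11*I*sqrt(15) = 9*(-3) - 11*I*sqrt(15) = -27 - 11*I*sqrt(15)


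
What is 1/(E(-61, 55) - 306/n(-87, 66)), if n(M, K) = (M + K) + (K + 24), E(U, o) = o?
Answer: 23/1163 ≈ 0.019776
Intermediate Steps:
n(M, K) = 24 + M + 2*K (n(M, K) = (K + M) + (24 + K) = 24 + M + 2*K)
1/(E(-61, 55) - 306/n(-87, 66)) = 1/(55 - 306/(24 - 87 + 2*66)) = 1/(55 - 306/(24 - 87 + 132)) = 1/(55 - 306/69) = 1/(55 - 306*1/69) = 1/(55 - 102/23) = 1/(1163/23) = 23/1163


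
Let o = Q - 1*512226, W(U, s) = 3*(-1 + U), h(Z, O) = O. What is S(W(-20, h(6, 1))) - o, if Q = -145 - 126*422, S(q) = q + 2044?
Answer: 567524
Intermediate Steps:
W(U, s) = -3 + 3*U
S(q) = 2044 + q
Q = -53317 (Q = -145 - 53172 = -53317)
o = -565543 (o = -53317 - 1*512226 = -53317 - 512226 = -565543)
S(W(-20, h(6, 1))) - o = (2044 + (-3 + 3*(-20))) - 1*(-565543) = (2044 + (-3 - 60)) + 565543 = (2044 - 63) + 565543 = 1981 + 565543 = 567524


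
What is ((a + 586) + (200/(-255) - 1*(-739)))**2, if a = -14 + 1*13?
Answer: 4554090256/2601 ≈ 1.7509e+6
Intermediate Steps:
a = -1 (a = -14 + 13 = -1)
((a + 586) + (200/(-255) - 1*(-739)))**2 = ((-1 + 586) + (200/(-255) - 1*(-739)))**2 = (585 + (200*(-1/255) + 739))**2 = (585 + (-40/51 + 739))**2 = (585 + 37649/51)**2 = (67484/51)**2 = 4554090256/2601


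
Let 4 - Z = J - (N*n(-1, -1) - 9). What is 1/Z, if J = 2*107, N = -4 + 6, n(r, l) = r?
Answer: -1/221 ≈ -0.0045249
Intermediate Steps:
N = 2
J = 214
Z = -221 (Z = 4 - (214 - (2*(-1) - 9)) = 4 - (214 - (-2 - 9)) = 4 - (214 - 1*(-11)) = 4 - (214 + 11) = 4 - 1*225 = 4 - 225 = -221)
1/Z = 1/(-221) = -1/221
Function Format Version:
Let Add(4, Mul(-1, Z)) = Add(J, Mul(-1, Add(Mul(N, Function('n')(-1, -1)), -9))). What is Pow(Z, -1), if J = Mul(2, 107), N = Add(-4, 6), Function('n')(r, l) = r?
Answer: Rational(-1, 221) ≈ -0.0045249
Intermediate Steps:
N = 2
J = 214
Z = -221 (Z = Add(4, Mul(-1, Add(214, Mul(-1, Add(Mul(2, -1), -9))))) = Add(4, Mul(-1, Add(214, Mul(-1, Add(-2, -9))))) = Add(4, Mul(-1, Add(214, Mul(-1, -11)))) = Add(4, Mul(-1, Add(214, 11))) = Add(4, Mul(-1, 225)) = Add(4, -225) = -221)
Pow(Z, -1) = Pow(-221, -1) = Rational(-1, 221)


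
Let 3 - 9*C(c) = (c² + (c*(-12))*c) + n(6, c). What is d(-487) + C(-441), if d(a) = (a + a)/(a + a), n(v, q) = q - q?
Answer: 713101/3 ≈ 2.3770e+5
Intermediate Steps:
n(v, q) = 0
d(a) = 1 (d(a) = (2*a)/((2*a)) = (2*a)*(1/(2*a)) = 1)
C(c) = ⅓ + 11*c²/9 (C(c) = ⅓ - ((c² + (c*(-12))*c) + 0)/9 = ⅓ - ((c² + (-12*c)*c) + 0)/9 = ⅓ - ((c² - 12*c²) + 0)/9 = ⅓ - (-11*c² + 0)/9 = ⅓ - (-11)*c²/9 = ⅓ + 11*c²/9)
d(-487) + C(-441) = 1 + (⅓ + (11/9)*(-441)²) = 1 + (⅓ + (11/9)*194481) = 1 + (⅓ + 237699) = 1 + 713098/3 = 713101/3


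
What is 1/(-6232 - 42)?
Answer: -1/6274 ≈ -0.00015939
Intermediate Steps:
1/(-6232 - 42) = 1/(-6274) = -1/6274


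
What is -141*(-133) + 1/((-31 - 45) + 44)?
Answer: 600095/32 ≈ 18753.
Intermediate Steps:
-141*(-133) + 1/((-31 - 45) + 44) = 18753 + 1/(-76 + 44) = 18753 + 1/(-32) = 18753 - 1/32 = 600095/32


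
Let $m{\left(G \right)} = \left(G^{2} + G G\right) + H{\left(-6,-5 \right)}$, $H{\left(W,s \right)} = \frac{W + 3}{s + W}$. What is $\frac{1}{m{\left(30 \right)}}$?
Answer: $\frac{11}{19803} \approx 0.00055547$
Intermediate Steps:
$H{\left(W,s \right)} = \frac{3 + W}{W + s}$
$m{\left(G \right)} = \frac{3}{11} + 2 G^{2}$ ($m{\left(G \right)} = \left(G^{2} + G G\right) + \frac{3 - 6}{-6 - 5} = \left(G^{2} + G^{2}\right) + \frac{1}{-11} \left(-3\right) = 2 G^{2} - - \frac{3}{11} = 2 G^{2} + \frac{3}{11} = \frac{3}{11} + 2 G^{2}$)
$\frac{1}{m{\left(30 \right)}} = \frac{1}{\frac{3}{11} + 2 \cdot 30^{2}} = \frac{1}{\frac{3}{11} + 2 \cdot 900} = \frac{1}{\frac{3}{11} + 1800} = \frac{1}{\frac{19803}{11}} = \frac{11}{19803}$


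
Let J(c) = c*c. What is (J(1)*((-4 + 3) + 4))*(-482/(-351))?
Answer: 482/117 ≈ 4.1197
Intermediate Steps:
J(c) = c²
(J(1)*((-4 + 3) + 4))*(-482/(-351)) = (1²*((-4 + 3) + 4))*(-482/(-351)) = (1*(-1 + 4))*(-482*(-1/351)) = (1*3)*(482/351) = 3*(482/351) = 482/117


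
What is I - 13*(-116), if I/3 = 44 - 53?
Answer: 1481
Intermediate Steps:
I = -27 (I = 3*(44 - 53) = 3*(-9) = -27)
I - 13*(-116) = -27 - 13*(-116) = -27 + 1508 = 1481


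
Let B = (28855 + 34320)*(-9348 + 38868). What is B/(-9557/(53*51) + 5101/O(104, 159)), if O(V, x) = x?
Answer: 42007458150/643 ≈ 6.5330e+7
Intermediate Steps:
B = 1864926000 (B = 63175*29520 = 1864926000)
B/(-9557/(53*51) + 5101/O(104, 159)) = 1864926000/(-9557/(53*51) + 5101/159) = 1864926000/(-9557/2703 + 5101*(1/159)) = 1864926000/(-9557*1/2703 + 5101/159) = 1864926000/(-9557/2703 + 5101/159) = 1864926000/(25720/901) = 1864926000*(901/25720) = 42007458150/643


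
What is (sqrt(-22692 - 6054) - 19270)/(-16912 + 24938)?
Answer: -9635/4013 + 3*I*sqrt(3194)/8026 ≈ -2.4009 + 0.021125*I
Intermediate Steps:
(sqrt(-22692 - 6054) - 19270)/(-16912 + 24938) = (sqrt(-28746) - 19270)/8026 = (3*I*sqrt(3194) - 19270)*(1/8026) = (-19270 + 3*I*sqrt(3194))*(1/8026) = -9635/4013 + 3*I*sqrt(3194)/8026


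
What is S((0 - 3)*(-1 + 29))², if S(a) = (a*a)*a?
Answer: 351298031616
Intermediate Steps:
S(a) = a³ (S(a) = a²*a = a³)
S((0 - 3)*(-1 + 29))² = (((0 - 3)*(-1 + 29))³)² = ((-3*28)³)² = ((-84)³)² = (-592704)² = 351298031616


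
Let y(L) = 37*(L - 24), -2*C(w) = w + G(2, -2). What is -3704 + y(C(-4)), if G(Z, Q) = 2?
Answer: -4555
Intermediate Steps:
C(w) = -1 - w/2 (C(w) = -(w + 2)/2 = -(2 + w)/2 = -1 - w/2)
y(L) = -888 + 37*L (y(L) = 37*(-24 + L) = -888 + 37*L)
-3704 + y(C(-4)) = -3704 + (-888 + 37*(-1 - ½*(-4))) = -3704 + (-888 + 37*(-1 + 2)) = -3704 + (-888 + 37*1) = -3704 + (-888 + 37) = -3704 - 851 = -4555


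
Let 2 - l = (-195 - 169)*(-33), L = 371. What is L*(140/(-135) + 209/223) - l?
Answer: 72089239/6021 ≈ 11973.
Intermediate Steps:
l = -12010 (l = 2 - (-195 - 169)*(-33) = 2 - (-364)*(-33) = 2 - 1*12012 = 2 - 12012 = -12010)
L*(140/(-135) + 209/223) - l = 371*(140/(-135) + 209/223) - 1*(-12010) = 371*(140*(-1/135) + 209*(1/223)) + 12010 = 371*(-28/27 + 209/223) + 12010 = 371*(-601/6021) + 12010 = -222971/6021 + 12010 = 72089239/6021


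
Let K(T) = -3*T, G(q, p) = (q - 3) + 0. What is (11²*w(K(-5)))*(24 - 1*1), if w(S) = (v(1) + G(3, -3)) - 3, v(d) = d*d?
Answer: -5566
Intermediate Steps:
G(q, p) = -3 + q (G(q, p) = (-3 + q) + 0 = -3 + q)
v(d) = d²
w(S) = -2 (w(S) = (1² + (-3 + 3)) - 3 = (1 + 0) - 3 = 1 - 3 = -2)
(11²*w(K(-5)))*(24 - 1*1) = (11²*(-2))*(24 - 1*1) = (121*(-2))*(24 - 1) = -242*23 = -5566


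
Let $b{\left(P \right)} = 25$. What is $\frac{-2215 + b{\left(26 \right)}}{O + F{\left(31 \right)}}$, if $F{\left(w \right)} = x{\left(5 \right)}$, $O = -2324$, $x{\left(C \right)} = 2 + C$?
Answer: $\frac{2190}{2317} \approx 0.94519$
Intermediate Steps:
$F{\left(w \right)} = 7$ ($F{\left(w \right)} = 2 + 5 = 7$)
$\frac{-2215 + b{\left(26 \right)}}{O + F{\left(31 \right)}} = \frac{-2215 + 25}{-2324 + 7} = - \frac{2190}{-2317} = \left(-2190\right) \left(- \frac{1}{2317}\right) = \frac{2190}{2317}$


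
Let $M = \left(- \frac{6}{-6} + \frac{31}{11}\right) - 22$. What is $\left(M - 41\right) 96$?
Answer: $- \frac{62496}{11} \approx -5681.5$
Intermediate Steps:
$M = - \frac{200}{11}$ ($M = \left(\left(-6\right) \left(- \frac{1}{6}\right) + 31 \cdot \frac{1}{11}\right) - 22 = \left(1 + \frac{31}{11}\right) - 22 = \frac{42}{11} - 22 = - \frac{200}{11} \approx -18.182$)
$\left(M - 41\right) 96 = \left(- \frac{200}{11} - 41\right) 96 = \left(- \frac{651}{11}\right) 96 = - \frac{62496}{11}$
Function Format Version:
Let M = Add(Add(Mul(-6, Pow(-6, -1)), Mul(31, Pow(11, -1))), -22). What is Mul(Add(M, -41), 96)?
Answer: Rational(-62496, 11) ≈ -5681.5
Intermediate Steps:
M = Rational(-200, 11) (M = Add(Add(Mul(-6, Rational(-1, 6)), Mul(31, Rational(1, 11))), -22) = Add(Add(1, Rational(31, 11)), -22) = Add(Rational(42, 11), -22) = Rational(-200, 11) ≈ -18.182)
Mul(Add(M, -41), 96) = Mul(Add(Rational(-200, 11), -41), 96) = Mul(Rational(-651, 11), 96) = Rational(-62496, 11)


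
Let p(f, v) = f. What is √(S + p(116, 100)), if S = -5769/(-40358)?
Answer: √189169932326/40358 ≈ 10.777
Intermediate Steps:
S = 5769/40358 (S = -5769*(-1/40358) = 5769/40358 ≈ 0.14295)
√(S + p(116, 100)) = √(5769/40358 + 116) = √(4687297/40358) = √189169932326/40358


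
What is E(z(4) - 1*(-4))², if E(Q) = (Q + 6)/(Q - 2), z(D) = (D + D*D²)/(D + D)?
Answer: 1369/441 ≈ 3.1043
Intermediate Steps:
z(D) = (D + D³)/(2*D) (z(D) = (D + D³)/((2*D)) = (D + D³)*(1/(2*D)) = (D + D³)/(2*D))
E(Q) = (6 + Q)/(-2 + Q)
E(z(4) - 1*(-4))² = ((6 + ((½ + (½)*4²) - 1*(-4)))/(-2 + ((½ + (½)*4²) - 1*(-4))))² = ((6 + ((½ + (½)*16) + 4))/(-2 + ((½ + (½)*16) + 4)))² = ((6 + ((½ + 8) + 4))/(-2 + ((½ + 8) + 4)))² = ((6 + (17/2 + 4))/(-2 + (17/2 + 4)))² = ((6 + 25/2)/(-2 + 25/2))² = ((37/2)/(21/2))² = ((2/21)*(37/2))² = (37/21)² = 1369/441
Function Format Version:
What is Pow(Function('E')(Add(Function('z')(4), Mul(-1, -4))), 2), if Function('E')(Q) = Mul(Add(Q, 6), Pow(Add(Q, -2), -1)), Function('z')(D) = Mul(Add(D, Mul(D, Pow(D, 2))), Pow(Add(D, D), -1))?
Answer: Rational(1369, 441) ≈ 3.1043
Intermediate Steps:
Function('z')(D) = Mul(Rational(1, 2), Pow(D, -1), Add(D, Pow(D, 3))) (Function('z')(D) = Mul(Add(D, Pow(D, 3)), Pow(Mul(2, D), -1)) = Mul(Add(D, Pow(D, 3)), Mul(Rational(1, 2), Pow(D, -1))) = Mul(Rational(1, 2), Pow(D, -1), Add(D, Pow(D, 3))))
Function('E')(Q) = Mul(Pow(Add(-2, Q), -1), Add(6, Q)) (Function('E')(Q) = Mul(Add(6, Q), Pow(Add(-2, Q), -1)) = Mul(Pow(Add(-2, Q), -1), Add(6, Q)))
Pow(Function('E')(Add(Function('z')(4), Mul(-1, -4))), 2) = Pow(Mul(Pow(Add(-2, Add(Add(Rational(1, 2), Mul(Rational(1, 2), Pow(4, 2))), Mul(-1, -4))), -1), Add(6, Add(Add(Rational(1, 2), Mul(Rational(1, 2), Pow(4, 2))), Mul(-1, -4)))), 2) = Pow(Mul(Pow(Add(-2, Add(Add(Rational(1, 2), Mul(Rational(1, 2), 16)), 4)), -1), Add(6, Add(Add(Rational(1, 2), Mul(Rational(1, 2), 16)), 4))), 2) = Pow(Mul(Pow(Add(-2, Add(Add(Rational(1, 2), 8), 4)), -1), Add(6, Add(Add(Rational(1, 2), 8), 4))), 2) = Pow(Mul(Pow(Add(-2, Add(Rational(17, 2), 4)), -1), Add(6, Add(Rational(17, 2), 4))), 2) = Pow(Mul(Pow(Add(-2, Rational(25, 2)), -1), Add(6, Rational(25, 2))), 2) = Pow(Mul(Pow(Rational(21, 2), -1), Rational(37, 2)), 2) = Pow(Mul(Rational(2, 21), Rational(37, 2)), 2) = Pow(Rational(37, 21), 2) = Rational(1369, 441)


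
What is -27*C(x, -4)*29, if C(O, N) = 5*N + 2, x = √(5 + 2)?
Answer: 14094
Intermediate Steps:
x = √7 ≈ 2.6458
C(O, N) = 2 + 5*N
-27*C(x, -4)*29 = -27*(2 + 5*(-4))*29 = -27*(2 - 20)*29 = -27*(-18)*29 = 486*29 = 14094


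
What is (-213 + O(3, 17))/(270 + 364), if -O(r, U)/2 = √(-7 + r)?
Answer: -213/634 - 2*I/317 ≈ -0.33596 - 0.0063092*I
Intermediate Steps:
O(r, U) = -2*√(-7 + r)
(-213 + O(3, 17))/(270 + 364) = (-213 - 2*√(-7 + 3))/(270 + 364) = (-213 - 4*I)/634 = (-213 - 4*I)*(1/634) = -213/634 - 2*I/317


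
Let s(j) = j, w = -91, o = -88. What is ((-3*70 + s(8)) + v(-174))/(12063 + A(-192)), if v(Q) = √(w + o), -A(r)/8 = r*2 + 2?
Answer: -202/15119 + I*√179/15119 ≈ -0.013361 + 0.00088492*I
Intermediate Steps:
A(r) = -16 - 16*r (A(r) = -8*(r*2 + 2) = -8*(2*r + 2) = -8*(2 + 2*r) = -16 - 16*r)
v(Q) = I*√179 (v(Q) = √(-91 - 88) = √(-179) = I*√179)
((-3*70 + s(8)) + v(-174))/(12063 + A(-192)) = ((-3*70 + 8) + I*√179)/(12063 + (-16 - 16*(-192))) = ((-210 + 8) + I*√179)/(12063 + (-16 + 3072)) = (-202 + I*√179)/(12063 + 3056) = (-202 + I*√179)/15119 = (-202 + I*√179)*(1/15119) = -202/15119 + I*√179/15119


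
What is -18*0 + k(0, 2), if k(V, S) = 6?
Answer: 6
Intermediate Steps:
-18*0 + k(0, 2) = -18*0 + 6 = -6*0 + 6 = 0 + 6 = 6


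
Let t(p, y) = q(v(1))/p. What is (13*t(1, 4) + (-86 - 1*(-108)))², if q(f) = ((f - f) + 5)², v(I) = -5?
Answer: 120409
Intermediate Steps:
q(f) = 25 (q(f) = (0 + 5)² = 5² = 25)
t(p, y) = 25/p
(13*t(1, 4) + (-86 - 1*(-108)))² = (13*(25/1) + (-86 - 1*(-108)))² = (13*(25*1) + (-86 + 108))² = (13*25 + 22)² = (325 + 22)² = 347² = 120409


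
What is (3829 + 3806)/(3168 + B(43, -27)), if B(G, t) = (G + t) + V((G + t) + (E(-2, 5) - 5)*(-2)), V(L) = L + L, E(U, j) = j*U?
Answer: 2545/1092 ≈ 2.3306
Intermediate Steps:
E(U, j) = U*j
V(L) = 2*L
B(G, t) = 60 + 3*G + 3*t (B(G, t) = (G + t) + 2*((G + t) + (-2*5 - 5)*(-2)) = (G + t) + 2*((G + t) + (-10 - 5)*(-2)) = (G + t) + 2*((G + t) - 15*(-2)) = (G + t) + 2*((G + t) + 30) = (G + t) + 2*(30 + G + t) = (G + t) + (60 + 2*G + 2*t) = 60 + 3*G + 3*t)
(3829 + 3806)/(3168 + B(43, -27)) = (3829 + 3806)/(3168 + (60 + 3*43 + 3*(-27))) = 7635/(3168 + (60 + 129 - 81)) = 7635/(3168 + 108) = 7635/3276 = 7635*(1/3276) = 2545/1092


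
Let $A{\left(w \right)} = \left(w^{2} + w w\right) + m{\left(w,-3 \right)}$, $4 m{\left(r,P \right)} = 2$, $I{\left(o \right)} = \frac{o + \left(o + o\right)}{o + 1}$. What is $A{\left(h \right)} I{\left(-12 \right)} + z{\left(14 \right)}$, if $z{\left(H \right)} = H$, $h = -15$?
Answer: $\frac{16372}{11} \approx 1488.4$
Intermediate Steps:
$I{\left(o \right)} = \frac{3 o}{1 + o}$ ($I{\left(o \right)} = \frac{o + 2 o}{1 + o} = \frac{3 o}{1 + o}$)
$m{\left(r,P \right)} = \frac{1}{2}$ ($m{\left(r,P \right)} = \frac{1}{4} \cdot 2 = \frac{1}{2}$)
$A{\left(w \right)} = \frac{1}{2} + 2 w^{2}$ ($A{\left(w \right)} = \left(w^{2} + w w\right) + \frac{1}{2} = \left(w^{2} + w^{2}\right) + \frac{1}{2} = 2 w^{2} + \frac{1}{2} = \frac{1}{2} + 2 w^{2}$)
$A{\left(h \right)} I{\left(-12 \right)} + z{\left(14 \right)} = \left(\frac{1}{2} + 2 \left(-15\right)^{2}\right) 3 \left(-12\right) \frac{1}{1 - 12} + 14 = \left(\frac{1}{2} + 2 \cdot 225\right) 3 \left(-12\right) \frac{1}{-11} + 14 = \left(\frac{1}{2} + 450\right) 3 \left(-12\right) \left(- \frac{1}{11}\right) + 14 = \frac{901}{2} \cdot \frac{36}{11} + 14 = \frac{16218}{11} + 14 = \frac{16372}{11}$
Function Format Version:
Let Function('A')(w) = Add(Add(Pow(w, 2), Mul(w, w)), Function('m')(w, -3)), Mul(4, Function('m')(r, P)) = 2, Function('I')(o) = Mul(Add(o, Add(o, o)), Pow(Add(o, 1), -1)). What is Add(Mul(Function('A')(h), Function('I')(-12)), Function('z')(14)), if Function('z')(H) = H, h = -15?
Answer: Rational(16372, 11) ≈ 1488.4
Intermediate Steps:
Function('I')(o) = Mul(3, o, Pow(Add(1, o), -1)) (Function('I')(o) = Mul(Add(o, Mul(2, o)), Pow(Add(1, o), -1)) = Mul(Mul(3, o), Pow(Add(1, o), -1)) = Mul(3, o, Pow(Add(1, o), -1)))
Function('m')(r, P) = Rational(1, 2) (Function('m')(r, P) = Mul(Rational(1, 4), 2) = Rational(1, 2))
Function('A')(w) = Add(Rational(1, 2), Mul(2, Pow(w, 2))) (Function('A')(w) = Add(Add(Pow(w, 2), Mul(w, w)), Rational(1, 2)) = Add(Add(Pow(w, 2), Pow(w, 2)), Rational(1, 2)) = Add(Mul(2, Pow(w, 2)), Rational(1, 2)) = Add(Rational(1, 2), Mul(2, Pow(w, 2))))
Add(Mul(Function('A')(h), Function('I')(-12)), Function('z')(14)) = Add(Mul(Add(Rational(1, 2), Mul(2, Pow(-15, 2))), Mul(3, -12, Pow(Add(1, -12), -1))), 14) = Add(Mul(Add(Rational(1, 2), Mul(2, 225)), Mul(3, -12, Pow(-11, -1))), 14) = Add(Mul(Add(Rational(1, 2), 450), Mul(3, -12, Rational(-1, 11))), 14) = Add(Mul(Rational(901, 2), Rational(36, 11)), 14) = Add(Rational(16218, 11), 14) = Rational(16372, 11)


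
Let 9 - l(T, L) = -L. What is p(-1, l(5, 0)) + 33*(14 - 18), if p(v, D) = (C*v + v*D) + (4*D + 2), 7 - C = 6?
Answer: -104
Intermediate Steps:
C = 1 (C = 7 - 1*6 = 7 - 6 = 1)
l(T, L) = 9 + L (l(T, L) = 9 - (-1)*L = 9 + L)
p(v, D) = 2 + v + 4*D + D*v (p(v, D) = (1*v + v*D) + (4*D + 2) = (v + D*v) + (2 + 4*D) = 2 + v + 4*D + D*v)
p(-1, l(5, 0)) + 33*(14 - 18) = (2 - 1 + 4*(9 + 0) + (9 + 0)*(-1)) + 33*(14 - 18) = (2 - 1 + 4*9 + 9*(-1)) + 33*(-4) = (2 - 1 + 36 - 9) - 132 = 28 - 132 = -104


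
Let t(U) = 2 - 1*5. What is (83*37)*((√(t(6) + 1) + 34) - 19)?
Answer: 46065 + 3071*I*√2 ≈ 46065.0 + 4343.0*I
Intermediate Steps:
t(U) = -3 (t(U) = 2 - 5 = -3)
(83*37)*((√(t(6) + 1) + 34) - 19) = (83*37)*((√(-3 + 1) + 34) - 19) = 3071*((√(-2) + 34) - 19) = 3071*((I*√2 + 34) - 19) = 3071*((34 + I*√2) - 19) = 3071*(15 + I*√2) = 46065 + 3071*I*√2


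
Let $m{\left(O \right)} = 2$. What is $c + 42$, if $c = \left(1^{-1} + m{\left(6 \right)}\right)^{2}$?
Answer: $51$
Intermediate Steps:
$c = 9$ ($c = \left(1^{-1} + 2\right)^{2} = \left(1 + 2\right)^{2} = 3^{2} = 9$)
$c + 42 = 9 + 42 = 51$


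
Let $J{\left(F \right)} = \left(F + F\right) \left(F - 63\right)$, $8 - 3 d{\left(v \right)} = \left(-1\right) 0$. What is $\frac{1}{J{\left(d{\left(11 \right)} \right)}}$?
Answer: $- \frac{9}{2896} \approx -0.0031077$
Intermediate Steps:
$d{\left(v \right)} = \frac{8}{3}$ ($d{\left(v \right)} = \frac{8}{3} - \frac{\left(-1\right) 0}{3} = \frac{8}{3} - 0 = \frac{8}{3} + 0 = \frac{8}{3}$)
$J{\left(F \right)} = 2 F \left(-63 + F\right)$
$\frac{1}{J{\left(d{\left(11 \right)} \right)}} = \frac{1}{2 \cdot \frac{8}{3} \left(-63 + \frac{8}{3}\right)} = \frac{1}{2 \cdot \frac{8}{3} \left(- \frac{181}{3}\right)} = \frac{1}{- \frac{2896}{9}} = - \frac{9}{2896}$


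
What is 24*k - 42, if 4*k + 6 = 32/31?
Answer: -2226/31 ≈ -71.806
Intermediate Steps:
k = -77/62 (k = -3/2 + (32/31)/4 = -3/2 + (32*(1/31))/4 = -3/2 + (¼)*(32/31) = -3/2 + 8/31 = -77/62 ≈ -1.2419)
24*k - 42 = 24*(-77/62) - 42 = -924/31 - 42 = -2226/31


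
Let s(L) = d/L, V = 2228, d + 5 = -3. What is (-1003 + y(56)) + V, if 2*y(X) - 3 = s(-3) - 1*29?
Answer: 3640/3 ≈ 1213.3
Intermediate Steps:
d = -8 (d = -5 - 3 = -8)
s(L) = -8/L
y(X) = -35/3 (y(X) = 3/2 + (-8/(-3) - 1*29)/2 = 3/2 + (-8*(-⅓) - 29)/2 = 3/2 + (8/3 - 29)/2 = 3/2 + (½)*(-79/3) = 3/2 - 79/6 = -35/3)
(-1003 + y(56)) + V = (-1003 - 35/3) + 2228 = -3044/3 + 2228 = 3640/3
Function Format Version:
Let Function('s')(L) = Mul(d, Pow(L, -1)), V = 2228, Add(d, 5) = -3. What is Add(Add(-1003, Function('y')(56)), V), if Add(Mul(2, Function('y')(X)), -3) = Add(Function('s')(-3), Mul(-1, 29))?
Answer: Rational(3640, 3) ≈ 1213.3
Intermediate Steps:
d = -8 (d = Add(-5, -3) = -8)
Function('s')(L) = Mul(-8, Pow(L, -1))
Function('y')(X) = Rational(-35, 3) (Function('y')(X) = Add(Rational(3, 2), Mul(Rational(1, 2), Add(Mul(-8, Pow(-3, -1)), Mul(-1, 29)))) = Add(Rational(3, 2), Mul(Rational(1, 2), Add(Mul(-8, Rational(-1, 3)), -29))) = Add(Rational(3, 2), Mul(Rational(1, 2), Add(Rational(8, 3), -29))) = Add(Rational(3, 2), Mul(Rational(1, 2), Rational(-79, 3))) = Add(Rational(3, 2), Rational(-79, 6)) = Rational(-35, 3))
Add(Add(-1003, Function('y')(56)), V) = Add(Add(-1003, Rational(-35, 3)), 2228) = Add(Rational(-3044, 3), 2228) = Rational(3640, 3)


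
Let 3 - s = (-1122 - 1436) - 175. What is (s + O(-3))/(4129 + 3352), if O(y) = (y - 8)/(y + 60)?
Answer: 155941/426417 ≈ 0.36570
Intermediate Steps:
s = 2736 (s = 3 - ((-1122 - 1436) - 175) = 3 - (-2558 - 175) = 3 - 1*(-2733) = 3 + 2733 = 2736)
O(y) = (-8 + y)/(60 + y)
(s + O(-3))/(4129 + 3352) = (2736 + (-8 - 3)/(60 - 3))/(4129 + 3352) = (2736 - 11/57)/7481 = (2736 + (1/57)*(-11))*(1/7481) = (2736 - 11/57)*(1/7481) = (155941/57)*(1/7481) = 155941/426417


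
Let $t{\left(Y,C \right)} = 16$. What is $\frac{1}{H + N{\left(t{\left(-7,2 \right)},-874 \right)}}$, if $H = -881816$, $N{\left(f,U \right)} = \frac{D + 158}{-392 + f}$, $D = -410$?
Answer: $- \frac{94}{82890641} \approx -1.134 \cdot 10^{-6}$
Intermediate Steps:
$N{\left(f,U \right)} = - \frac{252}{-392 + f}$ ($N{\left(f,U \right)} = \frac{-410 + 158}{-392 + f} = - \frac{252}{-392 + f}$)
$\frac{1}{H + N{\left(t{\left(-7,2 \right)},-874 \right)}} = \frac{1}{-881816 - \frac{252}{-392 + 16}} = \frac{1}{-881816 - \frac{252}{-376}} = \frac{1}{-881816 - - \frac{63}{94}} = \frac{1}{-881816 + \frac{63}{94}} = \frac{1}{- \frac{82890641}{94}} = - \frac{94}{82890641}$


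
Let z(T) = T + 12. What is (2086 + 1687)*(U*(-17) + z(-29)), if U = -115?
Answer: 7312074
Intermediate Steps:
z(T) = 12 + T
(2086 + 1687)*(U*(-17) + z(-29)) = (2086 + 1687)*(-115*(-17) + (12 - 29)) = 3773*(1955 - 17) = 3773*1938 = 7312074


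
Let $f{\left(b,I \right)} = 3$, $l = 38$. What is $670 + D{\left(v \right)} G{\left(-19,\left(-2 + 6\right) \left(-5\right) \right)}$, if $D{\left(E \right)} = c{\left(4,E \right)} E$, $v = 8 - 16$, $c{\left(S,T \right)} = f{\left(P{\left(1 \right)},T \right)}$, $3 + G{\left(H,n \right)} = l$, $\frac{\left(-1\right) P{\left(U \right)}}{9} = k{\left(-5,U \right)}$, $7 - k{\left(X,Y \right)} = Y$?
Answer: $-170$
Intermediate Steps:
$k{\left(X,Y \right)} = 7 - Y$
$P{\left(U \right)} = -63 + 9 U$ ($P{\left(U \right)} = - 9 \left(7 - U\right) = -63 + 9 U$)
$G{\left(H,n \right)} = 35$ ($G{\left(H,n \right)} = -3 + 38 = 35$)
$c{\left(S,T \right)} = 3$
$v = -8$
$D{\left(E \right)} = 3 E$
$670 + D{\left(v \right)} G{\left(-19,\left(-2 + 6\right) \left(-5\right) \right)} = 670 + 3 \left(-8\right) 35 = 670 - 840 = -170$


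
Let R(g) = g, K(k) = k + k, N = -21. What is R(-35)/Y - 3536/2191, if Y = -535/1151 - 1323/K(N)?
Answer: -429151318/156531613 ≈ -2.7416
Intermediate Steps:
K(k) = 2*k
Y = 71443/2302 (Y = -535/1151 - 1323/(2*(-21)) = -535*1/1151 - 1323/(-42) = -535/1151 - 1323*(-1/42) = -535/1151 + 63/2 = 71443/2302 ≈ 31.035)
R(-35)/Y - 3536/2191 = -35/71443/2302 - 3536/2191 = -35*2302/71443 - 3536*1/2191 = -80570/71443 - 3536/2191 = -429151318/156531613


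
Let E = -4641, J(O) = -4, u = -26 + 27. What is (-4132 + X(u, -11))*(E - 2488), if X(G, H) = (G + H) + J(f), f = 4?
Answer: 29556834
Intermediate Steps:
u = 1
X(G, H) = -4 + G + H (X(G, H) = (G + H) - 4 = -4 + G + H)
(-4132 + X(u, -11))*(E - 2488) = (-4132 + (-4 + 1 - 11))*(-4641 - 2488) = (-4132 - 14)*(-7129) = -4146*(-7129) = 29556834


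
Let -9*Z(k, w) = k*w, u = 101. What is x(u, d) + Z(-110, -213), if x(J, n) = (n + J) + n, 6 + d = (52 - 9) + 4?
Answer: -7261/3 ≈ -2420.3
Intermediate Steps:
d = 41 (d = -6 + ((52 - 9) + 4) = -6 + (43 + 4) = -6 + 47 = 41)
x(J, n) = J + 2*n (x(J, n) = (J + n) + n = J + 2*n)
Z(k, w) = -k*w/9
x(u, d) + Z(-110, -213) = (101 + 2*41) - ⅑*(-110)*(-213) = (101 + 82) - 7810/3 = 183 - 7810/3 = -7261/3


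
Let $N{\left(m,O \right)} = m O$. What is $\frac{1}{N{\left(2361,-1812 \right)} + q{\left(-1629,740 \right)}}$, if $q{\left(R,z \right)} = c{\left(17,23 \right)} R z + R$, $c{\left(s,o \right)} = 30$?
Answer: $- \frac{1}{40443561} \approx -2.4726 \cdot 10^{-8}$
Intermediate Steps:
$N{\left(m,O \right)} = O m$
$q{\left(R,z \right)} = R + 30 R z$ ($q{\left(R,z \right)} = 30 R z + R = R + 30 R z$)
$\frac{1}{N{\left(2361,-1812 \right)} + q{\left(-1629,740 \right)}} = \frac{1}{\left(-1812\right) 2361 - 1629 \left(1 + 30 \cdot 740\right)} = \frac{1}{-4278132 - 1629 \left(1 + 22200\right)} = \frac{1}{-4278132 - 36165429} = \frac{1}{-40443561} = - \frac{1}{40443561}$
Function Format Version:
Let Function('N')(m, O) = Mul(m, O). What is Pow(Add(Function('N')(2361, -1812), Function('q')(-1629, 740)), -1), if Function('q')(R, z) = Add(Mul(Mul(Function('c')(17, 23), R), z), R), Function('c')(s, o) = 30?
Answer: Rational(-1, 40443561) ≈ -2.4726e-8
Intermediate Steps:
Function('N')(m, O) = Mul(O, m)
Function('q')(R, z) = Add(R, Mul(30, R, z)) (Function('q')(R, z) = Add(Mul(Mul(30, R), z), R) = Add(Mul(30, R, z), R) = Add(R, Mul(30, R, z)))
Pow(Add(Function('N')(2361, -1812), Function('q')(-1629, 740)), -1) = Pow(Add(Mul(-1812, 2361), Mul(-1629, Add(1, Mul(30, 740)))), -1) = Pow(Add(-4278132, Mul(-1629, Add(1, 22200))), -1) = Pow(Add(-4278132, Mul(-1629, 22201)), -1) = Pow(Add(-4278132, -36165429), -1) = Pow(-40443561, -1) = Rational(-1, 40443561)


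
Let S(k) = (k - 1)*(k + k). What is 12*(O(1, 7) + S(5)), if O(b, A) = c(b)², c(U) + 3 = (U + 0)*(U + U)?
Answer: 492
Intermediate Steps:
c(U) = -3 + 2*U² (c(U) = -3 + (U + 0)*(U + U) = -3 + U*(2*U) = -3 + 2*U²)
O(b, A) = (-3 + 2*b²)²
S(k) = 2*k*(-1 + k) (S(k) = (-1 + k)*(2*k) = 2*k*(-1 + k))
12*(O(1, 7) + S(5)) = 12*((-3 + 2*1²)² + 2*5*(-1 + 5)) = 12*((-3 + 2*1)² + 2*5*4) = 12*((-3 + 2)² + 40) = 12*((-1)² + 40) = 12*(1 + 40) = 12*41 = 492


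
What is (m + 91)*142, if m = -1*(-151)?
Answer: 34364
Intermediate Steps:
m = 151
(m + 91)*142 = (151 + 91)*142 = 242*142 = 34364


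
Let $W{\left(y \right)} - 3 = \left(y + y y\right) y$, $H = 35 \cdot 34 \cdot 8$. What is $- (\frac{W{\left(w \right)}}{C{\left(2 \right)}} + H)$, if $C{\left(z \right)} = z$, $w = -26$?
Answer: $- \frac{2143}{2} \approx -1071.5$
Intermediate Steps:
$H = 9520$ ($H = 1190 \cdot 8 = 9520$)
$W{\left(y \right)} = 3 + y \left(y + y^{2}\right)$ ($W{\left(y \right)} = 3 + \left(y + y y\right) y = 3 + \left(y + y^{2}\right) y = 3 + y \left(y + y^{2}\right)$)
$- (\frac{W{\left(w \right)}}{C{\left(2 \right)}} + H) = - (\frac{3 + \left(-26\right)^{2} + \left(-26\right)^{3}}{2} + 9520) = - (\left(3 + 676 - 17576\right) \frac{1}{2} + 9520) = - (\left(-16897\right) \frac{1}{2} + 9520) = - (- \frac{16897}{2} + 9520) = \left(-1\right) \frac{2143}{2} = - \frac{2143}{2}$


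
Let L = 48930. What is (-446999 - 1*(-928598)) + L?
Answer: 530529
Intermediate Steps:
(-446999 - 1*(-928598)) + L = (-446999 - 1*(-928598)) + 48930 = (-446999 + 928598) + 48930 = 481599 + 48930 = 530529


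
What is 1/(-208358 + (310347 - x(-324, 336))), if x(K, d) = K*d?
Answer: 1/210853 ≈ 4.7426e-6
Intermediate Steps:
1/(-208358 + (310347 - x(-324, 336))) = 1/(-208358 + (310347 - (-324)*336)) = 1/(-208358 + (310347 - 1*(-108864))) = 1/(-208358 + (310347 + 108864)) = 1/(-208358 + 419211) = 1/210853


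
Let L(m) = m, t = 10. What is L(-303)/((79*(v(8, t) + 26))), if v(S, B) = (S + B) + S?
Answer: -303/4108 ≈ -0.073758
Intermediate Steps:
v(S, B) = B + 2*S (v(S, B) = (B + S) + S = B + 2*S)
L(-303)/((79*(v(8, t) + 26))) = -303*1/(79*((10 + 2*8) + 26)) = -303*1/(79*((10 + 16) + 26)) = -303*1/(79*(26 + 26)) = -303/(79*52) = -303/4108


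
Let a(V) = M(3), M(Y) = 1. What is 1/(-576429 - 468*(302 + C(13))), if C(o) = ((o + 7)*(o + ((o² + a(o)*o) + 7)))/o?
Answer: -1/863205 ≈ -1.1585e-6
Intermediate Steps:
a(V) = 1
C(o) = (7 + o)*(7 + o² + 2*o)/o (C(o) = ((o + 7)*(o + ((o² + 1*o) + 7)))/o = ((7 + o)*(o + ((o² + o) + 7)))/o = ((7 + o)*(o + ((o + o²) + 7)))/o = ((7 + o)*(o + (7 + o + o²)))/o = ((7 + o)*(7 + o² + 2*o))/o = (7 + o)*(7 + o² + 2*o)/o)
1/(-576429 - 468*(302 + C(13))) = 1/(-576429 - 468*(302 + (21 + 13² + 9*13 + 49/13))) = 1/(-576429 - 468*(302 + (21 + 169 + 117 + 49*(1/13)))) = 1/(-576429 - 468*(302 + (21 + 169 + 117 + 49/13))) = 1/(-576429 - 468*(302 + 4040/13)) = 1/(-576429 - 468*7966/13) = 1/(-576429 - 286776) = 1/(-863205) = -1/863205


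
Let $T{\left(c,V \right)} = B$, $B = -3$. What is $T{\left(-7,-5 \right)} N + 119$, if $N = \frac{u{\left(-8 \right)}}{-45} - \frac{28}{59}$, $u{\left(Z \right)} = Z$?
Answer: $\frac{106103}{885} \approx 119.89$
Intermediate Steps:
$T{\left(c,V \right)} = -3$
$N = - \frac{788}{2655}$ ($N = - \frac{8}{-45} - \frac{28}{59} = \left(-8\right) \left(- \frac{1}{45}\right) - \frac{28}{59} = \frac{8}{45} - \frac{28}{59} = - \frac{788}{2655} \approx -0.2968$)
$T{\left(-7,-5 \right)} N + 119 = \left(-3\right) \left(- \frac{788}{2655}\right) + 119 = \frac{788}{885} + 119 = \frac{106103}{885}$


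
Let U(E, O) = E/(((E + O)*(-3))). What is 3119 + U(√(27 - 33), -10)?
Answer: 165306/53 + 5*I*√6/159 ≈ 3119.0 + 0.077028*I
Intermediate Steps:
U(E, O) = E/(-3*E - 3*O)
3119 + U(√(27 - 33), -10) = 3119 - √(27 - 33)/(3*√(27 - 33) + 3*(-10)) = 3119 - √(-6)/(3*√(-6) - 30) = 3119 - I*√6/(3*(I*√6) - 30) = 3119 - I*√6/(3*I*√6 - 30) = 3119 - I*√6/(-30 + 3*I*√6)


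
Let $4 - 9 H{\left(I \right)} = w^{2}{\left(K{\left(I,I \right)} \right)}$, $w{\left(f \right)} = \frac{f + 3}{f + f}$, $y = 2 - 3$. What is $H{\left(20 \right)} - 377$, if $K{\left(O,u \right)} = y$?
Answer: $- \frac{1130}{3} \approx -376.67$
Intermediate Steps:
$y = -1$ ($y = 2 - 3 = -1$)
$K{\left(O,u \right)} = -1$
$w{\left(f \right)} = \frac{3 + f}{2 f}$
$H{\left(I \right)} = \frac{1}{3}$ ($H{\left(I \right)} = \frac{4}{9} - \frac{\left(\frac{3 - 1}{2 \left(-1\right)}\right)^{2}}{9} = \frac{4}{9} - \frac{\left(\frac{1}{2} \left(-1\right) 2\right)^{2}}{9} = \frac{4}{9} - \frac{\left(-1\right)^{2}}{9} = \frac{4}{9} - \frac{1}{9} = \frac{1}{3}$)
$H{\left(20 \right)} - 377 = \frac{1}{3} - 377 = - \frac{1130}{3}$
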